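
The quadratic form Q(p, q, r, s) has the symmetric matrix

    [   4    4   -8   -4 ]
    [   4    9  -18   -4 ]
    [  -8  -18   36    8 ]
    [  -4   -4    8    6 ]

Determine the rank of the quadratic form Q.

3

Congruent diagonalization of A (simultaneous row and column reduction) yields pivots 4, 5, 0, 2.
So there are 3 positive, 1 zero pivots.
The rank is the number of nonzero pivots: 3.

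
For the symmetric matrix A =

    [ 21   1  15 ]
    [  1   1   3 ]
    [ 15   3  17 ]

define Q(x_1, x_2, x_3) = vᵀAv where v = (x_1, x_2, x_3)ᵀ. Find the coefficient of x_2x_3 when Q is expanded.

The coefficient of x_2x_3 is A[2,3] + A[3,2] = 2·3 = 6.

6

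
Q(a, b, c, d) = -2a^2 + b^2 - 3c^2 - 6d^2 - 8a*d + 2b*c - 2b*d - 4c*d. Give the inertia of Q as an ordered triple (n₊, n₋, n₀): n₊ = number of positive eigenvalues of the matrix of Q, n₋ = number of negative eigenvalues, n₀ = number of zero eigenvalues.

Write A = [[-2, 0, 0, -4], [0, 1, 1, -1], [0, 1, -3, -2], [-4, -1, -2, -6]].
Applying the same elementary operations to the rows and columns of A produces a congruent diagonal matrix with entries -2, 1, -4, 5/4.
So there are 2 positive, 2 negative pivots.

(2, 2, 0)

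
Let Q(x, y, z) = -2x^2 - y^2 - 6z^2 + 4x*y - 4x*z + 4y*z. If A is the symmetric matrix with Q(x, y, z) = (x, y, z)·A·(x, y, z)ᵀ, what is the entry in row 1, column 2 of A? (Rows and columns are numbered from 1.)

2

The coefficient of x·y in Q is 4. For a symmetric A this equals A[1,2] + A[2,1] = 2·A[1,2].
So A[1,2] = 4/2 = 2.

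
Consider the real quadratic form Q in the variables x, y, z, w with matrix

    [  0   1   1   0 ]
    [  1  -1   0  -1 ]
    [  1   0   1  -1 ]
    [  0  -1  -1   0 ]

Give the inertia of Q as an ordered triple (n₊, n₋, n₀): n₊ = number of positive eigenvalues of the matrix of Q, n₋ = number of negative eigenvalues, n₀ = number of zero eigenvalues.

(1, 1, 2)

By Sylvester's law of inertia any congruent diagonalization of A has 1 positive, 1 negative and 2 zero entries.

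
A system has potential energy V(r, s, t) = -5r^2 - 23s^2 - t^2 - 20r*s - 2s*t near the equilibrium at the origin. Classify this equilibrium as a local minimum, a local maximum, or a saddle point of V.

local maximum

The Hessian at the origin is H = [[-10, -20, 0], [-20, -46, -2], [0, -2, -2]].
Row-reducing H symmetrically gives the diagonal entries -10, -6, -4/3.
So there are 3 negative pivots.
H is negative definite, so the origin is a strict local maximum.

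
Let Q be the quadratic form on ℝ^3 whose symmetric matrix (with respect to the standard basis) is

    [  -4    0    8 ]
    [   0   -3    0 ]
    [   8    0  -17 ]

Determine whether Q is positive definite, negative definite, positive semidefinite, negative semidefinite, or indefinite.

negative definite

Symmetric row and column elimination reduces A to a congruent diagonal form with pivots -4, -3, -1.
So there are 3 negative pivots.
Hence Q is negative definite.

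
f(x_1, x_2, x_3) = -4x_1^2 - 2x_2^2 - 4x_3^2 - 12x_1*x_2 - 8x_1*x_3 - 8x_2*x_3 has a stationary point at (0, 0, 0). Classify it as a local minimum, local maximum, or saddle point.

saddle point

The Hessian at the origin is H = [[-8, -12, -8], [-12, -4, -8], [-8, -8, -8]].
Congruent diagonalization of H (simultaneous row and column reduction) yields pivots -8, 14, -8/7.
That gives 1 positive, 2 negative pivots.
H is indefinite, so the origin is a saddle point.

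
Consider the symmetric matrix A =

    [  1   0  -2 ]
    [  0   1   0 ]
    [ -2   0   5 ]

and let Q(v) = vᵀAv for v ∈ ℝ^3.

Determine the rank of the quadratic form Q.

3

Symmetric row and column elimination reduces A to a congruent diagonal form with pivots 1, 1, 1.
That gives 3 positive pivots.
The rank is the number of nonzero pivots: 3.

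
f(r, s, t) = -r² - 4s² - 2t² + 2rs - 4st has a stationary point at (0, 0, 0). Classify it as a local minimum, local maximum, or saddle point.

local maximum

The Hessian at the origin is H = [[-2, 2, 0], [2, -8, -4], [0, -4, -4]].
Row-reducing H symmetrically gives the diagonal entries -2, -6, -4/3.
That gives 3 negative pivots.
H is negative definite, so the origin is a strict local maximum.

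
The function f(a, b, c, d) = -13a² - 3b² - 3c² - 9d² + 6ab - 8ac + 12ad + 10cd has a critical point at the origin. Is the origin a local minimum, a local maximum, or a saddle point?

local maximum

The Hessian at the origin is H = [[-26, 6, -8, 12], [6, -6, 0, 0], [-8, 0, -6, 10], [12, 0, 10, -18]].
Row-reducing H symmetrically gives the diagonal entries -26, -60/13, -14/5, -8/7.
That gives 4 negative pivots.
H is negative definite, so the origin is a strict local maximum.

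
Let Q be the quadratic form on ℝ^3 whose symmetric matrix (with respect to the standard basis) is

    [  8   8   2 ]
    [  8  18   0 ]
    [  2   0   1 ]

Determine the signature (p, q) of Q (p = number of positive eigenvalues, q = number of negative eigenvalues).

An LDLᵀ factorisation of A has diagonal entries 8, 10, 1/10.
So there are 3 positive pivots.

(3, 0)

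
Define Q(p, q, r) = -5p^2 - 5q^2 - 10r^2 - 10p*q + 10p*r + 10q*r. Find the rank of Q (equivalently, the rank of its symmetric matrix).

2

The symmetric matrix is A = [[-5, -5, 5], [-5, -5, 5], [5, 5, -10]].
Applying the same elementary operations to the rows and columns of A produces a congruent diagonal matrix with entries -5, 0, -5.
So there are 2 negative, 1 zero pivots.
The rank is the number of nonzero pivots: 2.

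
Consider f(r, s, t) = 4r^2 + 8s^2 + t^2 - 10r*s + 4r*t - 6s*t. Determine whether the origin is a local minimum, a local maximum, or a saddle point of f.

The Hessian at the origin is H = [[8, -10, 4], [-10, 16, -6], [4, -6, 2]].
Symmetric row and column elimination reduces H to a congruent diagonal form with pivots 8, 7/2, -2/7.
Counting signs: 2 positive, 1 negative.
H is indefinite, so the origin is a saddle point.

saddle point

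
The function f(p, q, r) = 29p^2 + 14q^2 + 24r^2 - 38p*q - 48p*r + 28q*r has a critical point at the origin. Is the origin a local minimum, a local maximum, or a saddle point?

The Hessian at the origin is H = [[58, -38, -48], [-38, 28, 28], [-48, 28, 48]].
Applying the same elementary operations to the rows and columns of H produces a congruent diagonal matrix with entries 58, 90/29, 40/9.
That gives 3 positive pivots.
H is positive definite, so the origin is a strict local minimum.

local minimum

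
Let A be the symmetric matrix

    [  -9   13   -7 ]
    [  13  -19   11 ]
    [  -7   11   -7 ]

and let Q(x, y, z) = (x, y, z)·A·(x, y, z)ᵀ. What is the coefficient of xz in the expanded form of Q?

The coefficient of xz is A[1,3] + A[3,1] = 2·(-7) = -14.

-14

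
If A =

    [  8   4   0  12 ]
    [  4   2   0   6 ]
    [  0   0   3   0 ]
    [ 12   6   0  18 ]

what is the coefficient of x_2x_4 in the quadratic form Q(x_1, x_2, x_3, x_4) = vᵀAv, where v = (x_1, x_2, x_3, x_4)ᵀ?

12

The coefficient of x_2x_4 is A[2,4] + A[4,2] = 2·6 = 12.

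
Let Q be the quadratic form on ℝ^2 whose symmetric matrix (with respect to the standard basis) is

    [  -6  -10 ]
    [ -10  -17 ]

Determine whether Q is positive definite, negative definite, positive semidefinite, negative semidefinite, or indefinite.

Symmetric row and column elimination reduces A to a congruent diagonal form with pivots -6, -1/3.
So there are 2 negative pivots.
Hence Q is negative definite.

negative definite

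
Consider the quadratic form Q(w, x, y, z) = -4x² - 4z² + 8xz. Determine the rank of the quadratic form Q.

1

The symmetric matrix is A = [[0, 0, 0, 0], [0, -4, 0, 4], [0, 0, 0, 0], [0, 4, 0, -4]].
Row-reducing A symmetrically gives the diagonal entries 0, -4, 0, 0.
Counting signs: 1 negative, 3 zero.
The rank is the number of nonzero pivots: 1.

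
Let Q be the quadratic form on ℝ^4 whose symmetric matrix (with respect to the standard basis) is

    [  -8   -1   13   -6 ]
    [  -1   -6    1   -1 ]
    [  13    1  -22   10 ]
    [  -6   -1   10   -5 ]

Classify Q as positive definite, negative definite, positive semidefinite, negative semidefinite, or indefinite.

negative definite

Congruent diagonalization of A (simultaneous row and column reduction) yields pivots -8, -47/8, -38/47, -15/38.
Counting signs: 4 negative.
Hence Q is negative definite.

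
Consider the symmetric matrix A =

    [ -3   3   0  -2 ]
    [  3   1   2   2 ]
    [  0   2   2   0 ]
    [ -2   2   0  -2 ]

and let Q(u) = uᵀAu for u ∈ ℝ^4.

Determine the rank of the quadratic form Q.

Congruent diagonalization of A (simultaneous row and column reduction) yields pivots -3, 4, 1, -2/3.
So there are 2 positive, 2 negative pivots.
The rank is the number of nonzero pivots: 4.

4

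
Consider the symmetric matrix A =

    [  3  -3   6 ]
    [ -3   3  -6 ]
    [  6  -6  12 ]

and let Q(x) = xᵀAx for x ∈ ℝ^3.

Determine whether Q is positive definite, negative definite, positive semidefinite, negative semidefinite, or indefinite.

positive semidefinite

Row-reducing A symmetrically gives the diagonal entries 3, 0, 0.
That gives 1 positive, 2 zero pivots.
Hence Q is positive semidefinite.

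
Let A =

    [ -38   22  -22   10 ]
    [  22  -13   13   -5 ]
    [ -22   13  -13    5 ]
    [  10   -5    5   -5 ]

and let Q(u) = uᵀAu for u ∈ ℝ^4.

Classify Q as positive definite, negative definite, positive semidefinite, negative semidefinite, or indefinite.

Row-reducing A symmetrically gives the diagonal entries -38, -5/19, 0, 0.
That gives 2 negative, 2 zero pivots.
Hence Q is negative semidefinite.

negative semidefinite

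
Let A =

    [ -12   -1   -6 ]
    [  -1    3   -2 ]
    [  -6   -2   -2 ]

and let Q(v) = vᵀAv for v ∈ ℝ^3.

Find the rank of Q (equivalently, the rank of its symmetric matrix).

Congruent diagonalization of A (simultaneous row and column reduction) yields pivots -12, 37/12, 10/37.
That gives 2 positive, 1 negative pivots.
The rank is the number of nonzero pivots: 3.

3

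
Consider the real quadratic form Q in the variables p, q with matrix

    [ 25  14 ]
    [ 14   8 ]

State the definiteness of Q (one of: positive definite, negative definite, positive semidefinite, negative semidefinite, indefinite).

positive definite

For the 2×2 matrix [[25, 14], [14, 8]]: det = 25·8 − (14)² = 4, trace = 33.
det > 0 so both eigenvalues share the sign of the trace; trace = 33 > 0 ⇒ both positive.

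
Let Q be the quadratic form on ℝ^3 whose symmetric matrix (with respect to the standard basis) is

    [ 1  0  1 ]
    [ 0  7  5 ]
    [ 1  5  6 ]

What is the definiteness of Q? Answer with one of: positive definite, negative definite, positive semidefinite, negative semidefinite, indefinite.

positive definite

Leading principal minors: Δ_1 = 1, Δ_2 = 7, Δ_3 = 10.
All leading principal minors are positive, so by Sylvester's criterion Q is positive definite.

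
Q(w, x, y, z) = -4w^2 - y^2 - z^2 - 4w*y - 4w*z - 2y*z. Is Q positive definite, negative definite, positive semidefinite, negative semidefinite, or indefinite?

negative semidefinite

The associated matrix is A = [[-4, 0, -2, -2], [0, 0, 0, 0], [-2, 0, -1, -1], [-2, 0, -1, -1]].
Row-reducing A symmetrically gives the diagonal entries -4, 0, 0, 0.
Counting signs: 1 negative, 3 zero.
Hence Q is negative semidefinite.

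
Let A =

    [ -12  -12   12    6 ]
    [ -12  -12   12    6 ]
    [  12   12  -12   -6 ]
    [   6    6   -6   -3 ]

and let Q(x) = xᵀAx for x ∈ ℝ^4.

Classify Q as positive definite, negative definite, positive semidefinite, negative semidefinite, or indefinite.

negative semidefinite

Congruent diagonalization of A (simultaneous row and column reduction) yields pivots -12, 0, 0, 0.
That gives 1 negative, 3 zero pivots.
Hence Q is negative semidefinite.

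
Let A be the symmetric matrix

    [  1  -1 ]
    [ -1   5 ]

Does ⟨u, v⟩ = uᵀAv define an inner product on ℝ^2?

Congruent diagonalization of A (simultaneous row and column reduction) yields pivots 1, 4.
That gives 2 positive pivots.
Hence Q is positive definite.
⟨·,·⟩ is an inner product exactly when A is positive definite.

yes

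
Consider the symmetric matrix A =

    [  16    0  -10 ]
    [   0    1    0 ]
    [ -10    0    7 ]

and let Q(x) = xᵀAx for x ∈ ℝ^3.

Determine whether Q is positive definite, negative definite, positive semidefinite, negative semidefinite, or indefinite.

positive definite

Congruent diagonalization of A (simultaneous row and column reduction) yields pivots 16, 1, 3/4.
So there are 3 positive pivots.
Hence Q is positive definite.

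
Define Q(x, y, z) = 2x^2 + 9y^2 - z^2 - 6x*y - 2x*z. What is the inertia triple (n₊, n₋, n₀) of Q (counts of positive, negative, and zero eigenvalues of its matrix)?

(2, 1, 0)

The associated matrix is A = [[2, -3, -1], [-3, 9, 0], [-1, 0, -1]].
Row-reducing A symmetrically gives the diagonal entries 2, 9/2, -2.
So there are 2 positive, 1 negative pivots.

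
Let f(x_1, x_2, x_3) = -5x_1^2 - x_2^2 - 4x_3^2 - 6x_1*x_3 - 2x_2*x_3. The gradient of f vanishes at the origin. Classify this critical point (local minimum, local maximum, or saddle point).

The Hessian at the origin is H = [[-10, 0, -6], [0, -2, -2], [-6, -2, -8]].
Symmetric row and column elimination reduces H to a congruent diagonal form with pivots -10, -2, -12/5.
So there are 3 negative pivots.
H is negative definite, so the origin is a strict local maximum.

local maximum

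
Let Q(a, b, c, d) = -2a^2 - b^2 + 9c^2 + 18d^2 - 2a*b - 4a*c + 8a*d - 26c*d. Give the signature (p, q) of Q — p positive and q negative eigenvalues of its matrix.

The symmetric matrix is A = [[-2, -1, -2, 4], [-1, -1, 0, 0], [-2, 0, 9, -13], [4, 0, -13, 18]].
Symmetric row and column elimination reduces A to a congruent diagonal form with pivots -2, -1/2, 13, 1/13.
Counting signs: 2 positive, 2 negative.

(2, 2)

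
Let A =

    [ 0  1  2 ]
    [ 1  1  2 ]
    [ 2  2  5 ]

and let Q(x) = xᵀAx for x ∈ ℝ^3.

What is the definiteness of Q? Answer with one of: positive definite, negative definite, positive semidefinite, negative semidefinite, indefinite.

A is congruent to a diagonal matrix with 2 positive, 1 negative and 0 zero entries, so Q is indefinite.

indefinite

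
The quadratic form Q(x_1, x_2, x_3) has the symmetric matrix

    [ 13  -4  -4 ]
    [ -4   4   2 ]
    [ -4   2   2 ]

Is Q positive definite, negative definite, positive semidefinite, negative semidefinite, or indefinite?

positive definite

Leading principal minors: Δ_1 = 13, Δ_2 = 36, Δ_3 = 20.
All leading principal minors are positive, so by Sylvester's criterion Q is positive definite.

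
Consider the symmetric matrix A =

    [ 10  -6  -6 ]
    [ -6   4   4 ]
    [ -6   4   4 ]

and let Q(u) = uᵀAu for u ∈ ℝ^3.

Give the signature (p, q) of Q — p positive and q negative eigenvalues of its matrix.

Symmetric row and column elimination reduces A to a congruent diagonal form with pivots 10, 2/5, 0.
That gives 2 positive, 1 zero pivots.

(2, 0)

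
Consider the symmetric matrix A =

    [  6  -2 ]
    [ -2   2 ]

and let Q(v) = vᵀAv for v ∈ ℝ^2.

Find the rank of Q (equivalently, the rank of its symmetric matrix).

Row-reducing A symmetrically gives the diagonal entries 6, 4/3.
Counting signs: 2 positive.
The rank is the number of nonzero pivots: 2.

2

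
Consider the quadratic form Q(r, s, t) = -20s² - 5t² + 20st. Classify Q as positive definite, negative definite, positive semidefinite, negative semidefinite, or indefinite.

Write A = [[0, 0, 0], [0, -20, 10], [0, 10, -5]].
Applying the same elementary operations to the rows and columns of A produces a congruent diagonal matrix with entries 0, -20, 0.
That gives 1 negative, 2 zero pivots.
Hence Q is negative semidefinite.

negative semidefinite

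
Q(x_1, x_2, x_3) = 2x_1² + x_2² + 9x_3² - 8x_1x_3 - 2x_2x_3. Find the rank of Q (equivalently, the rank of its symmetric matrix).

2

Write A = [[2, 0, -4], [0, 1, -1], [-4, -1, 9]].
Symmetric row and column elimination reduces A to a congruent diagonal form with pivots 2, 1, 0.
So there are 2 positive, 1 zero pivots.
The rank is the number of nonzero pivots: 2.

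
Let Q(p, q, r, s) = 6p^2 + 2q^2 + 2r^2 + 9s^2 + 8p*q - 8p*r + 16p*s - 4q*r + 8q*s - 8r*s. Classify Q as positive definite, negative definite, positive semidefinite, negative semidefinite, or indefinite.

The associated matrix is A = [[6, 4, -4, 8], [4, 2, -2, 4], [-4, -2, 2, -4], [8, 4, -4, 9]].
Row-reducing A symmetrically gives the diagonal entries 6, -2/3, 0, 1.
Counting signs: 2 positive, 1 negative, 1 zero.
Hence Q is indefinite.

indefinite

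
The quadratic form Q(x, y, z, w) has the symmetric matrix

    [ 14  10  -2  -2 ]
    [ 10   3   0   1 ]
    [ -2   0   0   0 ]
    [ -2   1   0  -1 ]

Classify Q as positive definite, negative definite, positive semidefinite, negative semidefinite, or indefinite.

An LDLᵀ factorisation of A has diagonal entries 14, -29/7, 6/29, -4/3.
Counting signs: 2 positive, 2 negative.
Hence Q is indefinite.

indefinite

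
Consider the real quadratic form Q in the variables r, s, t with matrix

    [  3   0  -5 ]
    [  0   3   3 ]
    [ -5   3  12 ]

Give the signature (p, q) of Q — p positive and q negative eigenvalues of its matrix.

Symmetric row and column elimination reduces A to a congruent diagonal form with pivots 3, 3, 2/3.
That gives 3 positive pivots.

(3, 0)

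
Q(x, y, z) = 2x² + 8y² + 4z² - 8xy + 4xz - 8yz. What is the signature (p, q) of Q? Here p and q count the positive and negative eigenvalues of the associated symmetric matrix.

(2, 0)

The associated matrix is A = [[2, -4, 2], [-4, 8, -4], [2, -4, 4]].
Row-reducing A symmetrically gives the diagonal entries 2, 0, 2.
That gives 2 positive, 1 zero pivots.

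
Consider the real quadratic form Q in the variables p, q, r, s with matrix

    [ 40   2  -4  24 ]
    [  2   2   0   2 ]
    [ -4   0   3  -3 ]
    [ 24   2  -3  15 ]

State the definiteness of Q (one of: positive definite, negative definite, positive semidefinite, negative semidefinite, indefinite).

Row-reducing A symmetrically gives the diagonal entries 40, 19/10, 49/19, 4/49.
Counting signs: 4 positive.
Hence Q is positive definite.

positive definite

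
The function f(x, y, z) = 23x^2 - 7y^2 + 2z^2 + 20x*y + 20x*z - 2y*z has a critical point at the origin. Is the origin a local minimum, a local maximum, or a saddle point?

saddle point

The Hessian at the origin is H = [[46, 20, 20], [20, -14, -2], [20, -2, 4]].
Row-reducing H symmetrically gives the diagonal entries 46, -522/23, 10/29.
Counting signs: 2 positive, 1 negative.
H is indefinite, so the origin is a saddle point.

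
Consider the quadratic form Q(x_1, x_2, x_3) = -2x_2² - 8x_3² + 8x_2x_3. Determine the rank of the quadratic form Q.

The symmetric matrix is A = [[0, 0, 0], [0, -2, 4], [0, 4, -8]].
Congruent diagonalization of A (simultaneous row and column reduction) yields pivots 0, -2, 0.
That gives 1 negative, 2 zero pivots.
The rank is the number of nonzero pivots: 1.

1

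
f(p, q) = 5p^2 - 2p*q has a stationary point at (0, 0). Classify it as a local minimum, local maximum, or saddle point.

saddle point

The Hessian at the origin is H = [[10, -2], [-2, 0]].
det H = 10·0 − (-2)² = -4 < 0, so H is indefinite.
Therefore the origin is a saddle point.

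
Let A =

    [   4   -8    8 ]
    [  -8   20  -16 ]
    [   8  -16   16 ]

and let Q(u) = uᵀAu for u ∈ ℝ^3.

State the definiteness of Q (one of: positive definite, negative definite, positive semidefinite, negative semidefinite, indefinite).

positive semidefinite

Row-reducing A symmetrically gives the diagonal entries 4, 4, 0.
That gives 2 positive, 1 zero pivots.
Hence Q is positive semidefinite.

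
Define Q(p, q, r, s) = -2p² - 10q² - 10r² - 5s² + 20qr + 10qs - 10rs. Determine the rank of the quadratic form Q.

The symmetric matrix is A = [[-2, 0, 0, 0], [0, -10, 10, 5], [0, 10, -10, -5], [0, 5, -5, -5]].
Row-reducing A symmetrically gives the diagonal entries -2, -10, 0, -5/2.
Counting signs: 3 negative, 1 zero.
The rank is the number of nonzero pivots: 3.

3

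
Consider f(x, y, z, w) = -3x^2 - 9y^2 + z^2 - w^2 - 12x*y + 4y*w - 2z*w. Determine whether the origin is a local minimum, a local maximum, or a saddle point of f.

The Hessian at the origin is H = [[-6, -12, 0, 0], [-12, -18, 0, 4], [0, 0, 2, -2], [0, 4, -2, -2]].
Applying the same elementary operations to the rows and columns of H produces a congruent diagonal matrix with entries -6, 6, 2, -20/3.
That gives 2 positive, 2 negative pivots.
H is indefinite, so the origin is a saddle point.

saddle point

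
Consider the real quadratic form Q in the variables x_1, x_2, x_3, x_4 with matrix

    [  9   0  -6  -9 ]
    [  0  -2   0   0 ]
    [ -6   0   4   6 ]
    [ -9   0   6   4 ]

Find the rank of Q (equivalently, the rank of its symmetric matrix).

Applying the same elementary operations to the rows and columns of A produces a congruent diagonal matrix with entries 9, -2, 0, -5.
Counting signs: 1 positive, 2 negative, 1 zero.
The rank is the number of nonzero pivots: 3.

3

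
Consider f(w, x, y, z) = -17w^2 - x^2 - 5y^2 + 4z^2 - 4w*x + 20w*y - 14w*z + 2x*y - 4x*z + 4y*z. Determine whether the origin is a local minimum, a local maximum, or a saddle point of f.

The Hessian at the origin is H = [[-34, -4, 20, -14], [-4, -2, 2, -4], [20, 2, -10, 4], [-14, -4, 4, 8]].
Applying the same elementary operations to the rows and columns of H produces a congruent diagonal matrix with entries -34, -26/17, 24/13, 10.
That gives 2 positive, 2 negative pivots.
H is indefinite, so the origin is a saddle point.

saddle point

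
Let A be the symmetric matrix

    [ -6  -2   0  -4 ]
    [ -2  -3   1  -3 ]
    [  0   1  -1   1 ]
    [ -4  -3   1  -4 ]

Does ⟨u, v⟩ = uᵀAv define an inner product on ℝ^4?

no

Symmetric row and column elimination reduces A to a congruent diagonal form with pivots -6, -7/3, -4/7, 0.
Counting signs: 3 negative, 1 zero.
Hence Q is negative semidefinite.
⟨·,·⟩ is an inner product exactly when A is positive definite.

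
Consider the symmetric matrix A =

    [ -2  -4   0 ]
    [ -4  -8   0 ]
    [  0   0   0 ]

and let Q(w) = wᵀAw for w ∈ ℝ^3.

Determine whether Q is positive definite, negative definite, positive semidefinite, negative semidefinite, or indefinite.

negative semidefinite

Applying the same elementary operations to the rows and columns of A produces a congruent diagonal matrix with entries -2, 0, 0.
That gives 1 negative, 2 zero pivots.
Hence Q is negative semidefinite.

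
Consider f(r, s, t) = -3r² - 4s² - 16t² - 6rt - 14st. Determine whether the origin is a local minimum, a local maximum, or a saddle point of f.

local maximum

The Hessian at the origin is H = [[-6, 0, -6], [0, -8, -14], [-6, -14, -32]].
Congruent diagonalization of H (simultaneous row and column reduction) yields pivots -6, -8, -3/2.
So there are 3 negative pivots.
H is negative definite, so the origin is a strict local maximum.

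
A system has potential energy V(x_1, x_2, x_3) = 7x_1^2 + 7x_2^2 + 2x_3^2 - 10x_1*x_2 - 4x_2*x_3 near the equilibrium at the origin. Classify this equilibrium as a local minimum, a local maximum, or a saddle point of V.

The Hessian at the origin is H = [[14, -10, 0], [-10, 14, -4], [0, -4, 4]].
Symmetric row and column elimination reduces H to a congruent diagonal form with pivots 14, 48/7, 5/3.
Counting signs: 3 positive.
H is positive definite, so the origin is a strict local minimum.

local minimum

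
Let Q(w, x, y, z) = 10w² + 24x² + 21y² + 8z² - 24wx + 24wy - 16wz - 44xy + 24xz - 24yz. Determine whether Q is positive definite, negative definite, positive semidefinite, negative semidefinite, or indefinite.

The symmetric matrix of Q is A = [[10, -12, 12, -8], [-12, 24, -22, 12], [12, -22, 21, -12], [-8, 12, -12, 8]].
Leading principal minors: Δ_1 = 10, Δ_2 = 96, Δ_3 = 56, Δ_4 = 32.
All leading principal minors are positive, so by Sylvester's criterion Q is positive definite.

positive definite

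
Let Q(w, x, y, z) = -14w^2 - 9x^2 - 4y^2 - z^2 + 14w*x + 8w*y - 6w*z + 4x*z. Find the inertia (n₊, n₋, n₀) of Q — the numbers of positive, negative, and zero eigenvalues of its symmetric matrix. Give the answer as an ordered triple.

The symmetric matrix is A = [[-14, 7, 4, -3], [7, -9, 0, 2], [4, 0, -4, 0], [-3, 2, 0, -1]].
Row-reducing A symmetrically gives the diagonal entries -14, -11/2, -164/77, -4/41.
Counting signs: 4 negative.

(0, 4, 0)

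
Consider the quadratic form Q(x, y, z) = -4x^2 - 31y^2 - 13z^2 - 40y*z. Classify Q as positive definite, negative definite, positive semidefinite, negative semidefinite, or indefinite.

negative definite

The symmetric matrix is A = [[-4, 0, 0], [0, -31, -20], [0, -20, -13]].
Applying the same elementary operations to the rows and columns of A produces a congruent diagonal matrix with entries -4, -31, -3/31.
Counting signs: 3 negative.
Hence Q is negative definite.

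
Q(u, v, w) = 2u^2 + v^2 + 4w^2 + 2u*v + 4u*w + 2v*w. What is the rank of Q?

3

Write A = [[2, 1, 2], [1, 1, 1], [2, 1, 4]].
Applying the same elementary operations to the rows and columns of A produces a congruent diagonal matrix with entries 2, 1/2, 2.
Counting signs: 3 positive.
The rank is the number of nonzero pivots: 3.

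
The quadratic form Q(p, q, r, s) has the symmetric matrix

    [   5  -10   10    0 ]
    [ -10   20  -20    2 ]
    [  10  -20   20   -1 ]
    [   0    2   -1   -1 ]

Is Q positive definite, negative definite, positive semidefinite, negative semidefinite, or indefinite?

A is congruent to a diagonal matrix with 2 positive, 1 negative and 1 zero entries, so Q is indefinite.

indefinite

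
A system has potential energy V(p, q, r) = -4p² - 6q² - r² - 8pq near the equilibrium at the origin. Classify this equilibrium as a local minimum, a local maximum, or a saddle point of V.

local maximum

The Hessian at the origin is H = [[-8, -8, 0], [-8, -12, 0], [0, 0, -2]].
Congruent diagonalization of H (simultaneous row and column reduction) yields pivots -8, -4, -2.
So there are 3 negative pivots.
H is negative definite, so the origin is a strict local maximum.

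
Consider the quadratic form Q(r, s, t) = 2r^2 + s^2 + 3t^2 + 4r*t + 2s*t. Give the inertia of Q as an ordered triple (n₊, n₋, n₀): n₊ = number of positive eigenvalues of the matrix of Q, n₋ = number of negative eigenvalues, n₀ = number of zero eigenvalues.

(2, 0, 1)

Write A = [[2, 0, 2], [0, 1, 1], [2, 1, 3]].
Congruent diagonalization of A (simultaneous row and column reduction) yields pivots 2, 1, 0.
Counting signs: 2 positive, 1 zero.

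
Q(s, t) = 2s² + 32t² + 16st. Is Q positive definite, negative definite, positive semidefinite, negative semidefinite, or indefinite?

The symmetric matrix of Q is [[2, 8], [8, 32]].
For the 2×2 matrix [[2, 8], [8, 32]]: det = 2·32 − (8)² = 0, trace = 34.
det = 0 so one eigenvalue is zero; the form is semidefinite with the sign of the trace.

positive semidefinite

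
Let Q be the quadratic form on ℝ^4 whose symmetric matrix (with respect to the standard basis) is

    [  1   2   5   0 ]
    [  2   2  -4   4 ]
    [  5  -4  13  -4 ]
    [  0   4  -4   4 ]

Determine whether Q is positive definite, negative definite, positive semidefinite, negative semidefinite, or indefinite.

indefinite

An LDLᵀ factorisation of A has diagonal entries 1, -2, 86, 4/43.
That gives 3 positive, 1 negative pivots.
Hence Q is indefinite.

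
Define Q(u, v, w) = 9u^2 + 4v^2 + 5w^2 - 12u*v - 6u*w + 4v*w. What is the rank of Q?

2

Write A = [[9, -6, -3], [-6, 4, 2], [-3, 2, 5]].
Row-reducing A symmetrically gives the diagonal entries 9, 0, 4.
So there are 2 positive, 1 zero pivots.
The rank is the number of nonzero pivots: 2.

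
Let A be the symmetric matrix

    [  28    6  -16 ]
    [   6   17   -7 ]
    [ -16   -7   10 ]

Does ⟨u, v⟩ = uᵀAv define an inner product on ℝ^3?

Leading principal minors: Δ_1 = 28, Δ_2 = 440, Δ_3 = 20.
All leading principal minors are positive, so by Sylvester's criterion Q is positive definite.
⟨·,·⟩ is an inner product exactly when A is positive definite.

yes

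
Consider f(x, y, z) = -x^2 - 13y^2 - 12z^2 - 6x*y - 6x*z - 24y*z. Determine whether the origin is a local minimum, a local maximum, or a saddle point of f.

local maximum

The Hessian at the origin is H = [[-2, -6, -6], [-6, -26, -24], [-6, -24, -24]].
Symmetric row and column elimination reduces H to a congruent diagonal form with pivots -2, -8, -3/2.
That gives 3 negative pivots.
H is negative definite, so the origin is a strict local maximum.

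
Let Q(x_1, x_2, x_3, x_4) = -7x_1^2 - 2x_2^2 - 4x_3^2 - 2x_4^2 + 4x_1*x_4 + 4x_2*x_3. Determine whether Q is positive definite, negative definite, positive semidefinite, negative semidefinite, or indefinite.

The symmetric matrix of Q is A = [[-7, 0, 0, 2], [0, -2, 2, 0], [0, 2, -4, 0], [2, 0, 0, -2]].
Leading principal minors: Δ_1 = -7, Δ_2 = 14, Δ_3 = -28, Δ_4 = 40.
The signs alternate starting with Δ_1 < 0, so by Sylvester's criterion Q is negative definite.

negative definite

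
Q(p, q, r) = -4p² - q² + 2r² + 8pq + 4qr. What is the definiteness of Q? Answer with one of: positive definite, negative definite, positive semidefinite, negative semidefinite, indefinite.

The associated matrix is A = [[-4, 4, 0], [4, -1, 2], [0, 2, 2]].
Applying the same elementary operations to the rows and columns of A produces a congruent diagonal matrix with entries -4, 3, 2/3.
So there are 2 positive, 1 negative pivots.
Hence Q is indefinite.

indefinite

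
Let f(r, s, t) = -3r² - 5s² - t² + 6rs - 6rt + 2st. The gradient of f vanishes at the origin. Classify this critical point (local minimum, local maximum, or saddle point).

The Hessian at the origin is H = [[-6, 6, -6], [6, -10, 2], [-6, 2, -2]].
Congruent diagonalization of H (simultaneous row and column reduction) yields pivots -6, -4, 8.
So there are 1 positive, 2 negative pivots.
H is indefinite, so the origin is a saddle point.

saddle point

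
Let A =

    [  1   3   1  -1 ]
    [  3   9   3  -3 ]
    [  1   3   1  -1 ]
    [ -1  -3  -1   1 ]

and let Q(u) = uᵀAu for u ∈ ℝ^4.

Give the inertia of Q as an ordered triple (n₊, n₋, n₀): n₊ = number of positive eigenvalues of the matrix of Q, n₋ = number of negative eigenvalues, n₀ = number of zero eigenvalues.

(1, 0, 3)

Row-reducing A symmetrically gives the diagonal entries 1, 0, 0, 0.
So there are 1 positive, 3 zero pivots.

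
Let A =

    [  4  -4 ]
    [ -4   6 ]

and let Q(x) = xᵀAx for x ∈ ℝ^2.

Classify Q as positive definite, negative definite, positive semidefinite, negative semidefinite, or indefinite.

For the 2×2 matrix [[4, -4], [-4, 6]]: det = 4·6 − (-4)² = 8, trace = 10.
det > 0 so both eigenvalues share the sign of the trace; trace = 10 > 0 ⇒ both positive.

positive definite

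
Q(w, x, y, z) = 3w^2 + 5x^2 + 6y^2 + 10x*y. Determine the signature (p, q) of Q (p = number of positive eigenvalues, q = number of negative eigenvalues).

(3, 0)

The associated matrix is A = [[3, 0, 0, 0], [0, 5, 5, 0], [0, 5, 6, 0], [0, 0, 0, 0]].
Congruent diagonalization of A (simultaneous row and column reduction) yields pivots 3, 5, 1, 0.
So there are 3 positive, 1 zero pivots.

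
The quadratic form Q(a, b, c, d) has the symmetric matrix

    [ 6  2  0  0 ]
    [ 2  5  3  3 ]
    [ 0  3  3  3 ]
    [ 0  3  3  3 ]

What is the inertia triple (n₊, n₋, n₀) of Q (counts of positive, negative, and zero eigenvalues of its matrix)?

Symmetric row and column elimination reduces A to a congruent diagonal form with pivots 6, 13/3, 12/13, 0.
That gives 3 positive, 1 zero pivots.

(3, 0, 1)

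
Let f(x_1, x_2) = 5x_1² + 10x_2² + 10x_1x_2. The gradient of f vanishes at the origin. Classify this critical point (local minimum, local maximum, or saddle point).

local minimum

The Hessian at the origin is H = [[10, 10], [10, 20]].
det H = 10·20 − (10)² = 100 > 0 and H[1,1] = 10 > 0, so H is positive definite.
Therefore the origin is a local minimum.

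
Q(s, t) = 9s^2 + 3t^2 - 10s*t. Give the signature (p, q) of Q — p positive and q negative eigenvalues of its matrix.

(2, 0)

The associated matrix is A = [[9, -5], [-5, 3]].
Applying the same elementary operations to the rows and columns of A produces a congruent diagonal matrix with entries 9, 2/9.
Counting signs: 2 positive.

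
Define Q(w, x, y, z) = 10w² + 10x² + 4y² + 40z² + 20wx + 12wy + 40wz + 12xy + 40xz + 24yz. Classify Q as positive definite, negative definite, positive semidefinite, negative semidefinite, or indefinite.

positive semidefinite

The symmetric matrix is A = [[10, 10, 6, 20], [10, 10, 6, 20], [6, 6, 4, 12], [20, 20, 12, 40]].
Congruent diagonalization of A (simultaneous row and column reduction) yields pivots 10, 0, 2/5, 0.
Counting signs: 2 positive, 2 zero.
Hence Q is positive semidefinite.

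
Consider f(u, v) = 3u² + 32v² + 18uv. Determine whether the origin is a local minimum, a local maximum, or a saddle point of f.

local minimum

The Hessian at the origin is H = [[6, 18], [18, 64]].
det H = 6·64 − (18)² = 60 > 0 and H[1,1] = 6 > 0, so H is positive definite.
Therefore the origin is a local minimum.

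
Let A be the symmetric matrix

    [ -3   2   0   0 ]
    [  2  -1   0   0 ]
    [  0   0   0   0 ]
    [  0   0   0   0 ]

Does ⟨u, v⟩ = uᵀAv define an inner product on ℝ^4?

Row-reducing A symmetrically gives the diagonal entries -3, 1/3, 0, 0.
Counting signs: 1 positive, 1 negative, 2 zero.
Hence Q is indefinite.
⟨·,·⟩ is an inner product exactly when A is positive definite.

no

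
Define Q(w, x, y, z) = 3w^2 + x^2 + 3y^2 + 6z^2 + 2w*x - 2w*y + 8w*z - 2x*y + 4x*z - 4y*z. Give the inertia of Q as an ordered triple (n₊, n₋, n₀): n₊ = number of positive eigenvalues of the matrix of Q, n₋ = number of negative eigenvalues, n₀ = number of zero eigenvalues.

(3, 0, 1)

The associated matrix is A = [[3, 1, -1, 4], [1, 1, -1, 2], [-1, -1, 3, -2], [4, 2, -2, 6]].
Row-reducing A symmetrically gives the diagonal entries 3, 2/3, 2, 0.
That gives 3 positive, 1 zero pivots.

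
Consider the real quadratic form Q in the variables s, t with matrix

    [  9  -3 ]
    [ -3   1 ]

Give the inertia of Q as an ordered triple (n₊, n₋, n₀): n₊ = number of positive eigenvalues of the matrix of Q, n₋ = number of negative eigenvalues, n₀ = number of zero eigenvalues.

(1, 0, 1)

Symmetric row and column elimination reduces A to a congruent diagonal form with pivots 9, 0.
Counting signs: 1 positive, 1 zero.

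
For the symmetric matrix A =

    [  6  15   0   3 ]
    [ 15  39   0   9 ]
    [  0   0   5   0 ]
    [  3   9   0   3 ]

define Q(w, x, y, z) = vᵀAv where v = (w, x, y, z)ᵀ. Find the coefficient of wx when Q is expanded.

The coefficient of wx is A[1,2] + A[2,1] = 2·15 = 30.

30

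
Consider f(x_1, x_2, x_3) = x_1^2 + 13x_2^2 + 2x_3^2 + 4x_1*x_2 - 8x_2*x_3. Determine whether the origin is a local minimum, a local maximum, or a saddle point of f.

local minimum

The Hessian at the origin is H = [[2, 4, 0], [4, 26, -8], [0, -8, 4]].
Congruent diagonalization of H (simultaneous row and column reduction) yields pivots 2, 18, 4/9.
That gives 3 positive pivots.
H is positive definite, so the origin is a strict local minimum.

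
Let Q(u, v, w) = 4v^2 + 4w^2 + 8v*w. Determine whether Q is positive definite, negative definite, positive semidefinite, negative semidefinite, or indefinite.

The associated matrix is A = [[0, 0, 0], [0, 4, 4], [0, 4, 4]].
Row-reducing A symmetrically gives the diagonal entries 0, 4, 0.
That gives 1 positive, 2 zero pivots.
Hence Q is positive semidefinite.

positive semidefinite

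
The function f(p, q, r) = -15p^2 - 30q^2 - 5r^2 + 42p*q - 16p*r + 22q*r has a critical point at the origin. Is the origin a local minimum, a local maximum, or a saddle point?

local maximum

The Hessian at the origin is H = [[-30, 42, -16], [42, -60, 22], [-16, 22, -10]].
Applying the same elementary operations to the rows and columns of H produces a congruent diagonal matrix with entries -30, -6/5, -4/3.
So there are 3 negative pivots.
H is negative definite, so the origin is a strict local maximum.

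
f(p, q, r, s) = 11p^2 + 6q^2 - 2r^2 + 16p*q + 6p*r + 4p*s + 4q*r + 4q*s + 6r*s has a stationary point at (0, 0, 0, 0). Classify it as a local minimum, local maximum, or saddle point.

The Hessian at the origin is H = [[22, 16, 6, 4], [16, 12, 4, 4], [6, 4, -4, 6], [4, 4, 6, 0]].
An LDLᵀ factorisation of H has diagonal entries 22, 4/11, -6, 2.
Counting signs: 3 positive, 1 negative.
H is indefinite, so the origin is a saddle point.

saddle point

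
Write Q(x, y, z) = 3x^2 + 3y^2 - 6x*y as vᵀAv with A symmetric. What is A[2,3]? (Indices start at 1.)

The coefficient of y·z in Q is 0. For a symmetric A this equals A[2,3] + A[3,2] = 2·A[2,3].
So A[2,3] = 0/2 = 0.

0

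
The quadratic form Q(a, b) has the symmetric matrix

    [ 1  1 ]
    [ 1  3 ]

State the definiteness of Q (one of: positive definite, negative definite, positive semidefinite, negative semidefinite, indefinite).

positive definite

Leading principal minors: Δ_1 = 1, Δ_2 = 2.
All leading principal minors are positive, so by Sylvester's criterion Q is positive definite.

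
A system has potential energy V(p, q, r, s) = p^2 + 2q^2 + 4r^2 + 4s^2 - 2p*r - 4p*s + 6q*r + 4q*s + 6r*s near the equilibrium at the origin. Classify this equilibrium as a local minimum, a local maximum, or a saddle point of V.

saddle point

The Hessian at the origin is H = [[2, 0, -2, -4], [0, 4, 6, 4], [-2, 6, 8, 6], [-4, 4, 6, 8]].
Symmetric row and column elimination reduces H to a congruent diagonal form with pivots 2, 4, -3, 4/3.
That gives 3 positive, 1 negative pivots.
H is indefinite, so the origin is a saddle point.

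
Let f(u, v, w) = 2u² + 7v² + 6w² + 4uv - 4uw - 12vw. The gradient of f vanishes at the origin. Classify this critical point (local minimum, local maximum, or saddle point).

local minimum

The Hessian at the origin is H = [[4, 4, -4], [4, 14, -12], [-4, -12, 12]].
Row-reducing H symmetrically gives the diagonal entries 4, 10, 8/5.
Counting signs: 3 positive.
H is positive definite, so the origin is a strict local minimum.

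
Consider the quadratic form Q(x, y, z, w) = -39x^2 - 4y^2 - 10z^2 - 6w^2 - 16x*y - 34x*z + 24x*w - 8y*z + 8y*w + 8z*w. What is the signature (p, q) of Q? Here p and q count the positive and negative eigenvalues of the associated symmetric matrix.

(0, 4)

The symmetric matrix is A = [[-39, -8, -17, 12], [-8, -4, -4, 4], [-17, -4, -10, 4], [12, 4, 4, -6]].
Applying the same elementary operations to the rows and columns of A produces a congruent diagonal matrix with entries -39, -92/39, -57/23, -6/19.
That gives 4 negative pivots.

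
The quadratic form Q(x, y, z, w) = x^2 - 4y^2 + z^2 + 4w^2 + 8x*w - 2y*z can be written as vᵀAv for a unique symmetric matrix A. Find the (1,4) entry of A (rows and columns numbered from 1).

The coefficient of x·w in Q is 8. For a symmetric A this equals A[1,4] + A[4,1] = 2·A[1,4].
So A[1,4] = 8/2 = 4.

4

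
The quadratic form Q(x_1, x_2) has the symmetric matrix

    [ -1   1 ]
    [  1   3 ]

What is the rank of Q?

An LDLᵀ factorisation of A has diagonal entries -1, 4.
That gives 1 positive, 1 negative pivots.
The rank is the number of nonzero pivots: 2.

2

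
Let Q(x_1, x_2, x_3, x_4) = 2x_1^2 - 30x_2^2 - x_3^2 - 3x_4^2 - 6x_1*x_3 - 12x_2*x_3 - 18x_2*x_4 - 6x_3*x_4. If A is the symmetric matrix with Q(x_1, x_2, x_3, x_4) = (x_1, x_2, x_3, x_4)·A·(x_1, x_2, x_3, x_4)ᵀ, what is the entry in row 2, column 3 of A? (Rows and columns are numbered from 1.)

The coefficient of x_2·x_3 in Q is -12. For a symmetric A this equals A[2,3] + A[3,2] = 2·A[2,3].
So A[2,3] = -12/2 = -6.

-6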